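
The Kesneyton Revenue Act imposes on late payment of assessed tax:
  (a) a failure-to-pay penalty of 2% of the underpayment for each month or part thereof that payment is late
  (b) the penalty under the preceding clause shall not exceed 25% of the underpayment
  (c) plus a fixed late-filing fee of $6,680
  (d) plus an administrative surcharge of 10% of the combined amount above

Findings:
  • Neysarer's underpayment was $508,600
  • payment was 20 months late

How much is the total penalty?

Accrued rate: 2% × 20 = 40%, capped at 25% → 25%
Failure-to-pay penalty: 25% of $508,600 = $127,150
Penalty before surcharge: $127,150 + $6,680 = $133,830
Administrative surcharge: 10% of $133,830 = $13,383
Total penalty: $133,830 + $13,383 = $147,213

$147,213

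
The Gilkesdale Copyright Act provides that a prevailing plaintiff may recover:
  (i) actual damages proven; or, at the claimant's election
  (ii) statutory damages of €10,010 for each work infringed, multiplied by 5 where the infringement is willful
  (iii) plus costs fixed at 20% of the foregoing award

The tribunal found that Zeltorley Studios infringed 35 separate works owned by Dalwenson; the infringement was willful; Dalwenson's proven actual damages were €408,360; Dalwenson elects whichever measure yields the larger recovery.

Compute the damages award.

Award: €2,102,100

Statutory damages: 35 × €10,010 = €350,350
Multiplied by 5: 5 × €350,350 = €1,751,750
Greater of actual damages (€408,360) or enhanced statutory damages (€1,751,750): €1,751,750
Costs: 20% of €1,751,750 = €350,350
Award plus costs: €1,751,750 + €350,350 = €2,102,100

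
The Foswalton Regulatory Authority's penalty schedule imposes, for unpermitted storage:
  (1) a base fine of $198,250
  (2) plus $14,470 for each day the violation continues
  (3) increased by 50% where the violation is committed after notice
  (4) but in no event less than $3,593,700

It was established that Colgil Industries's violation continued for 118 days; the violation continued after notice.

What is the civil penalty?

$3,593,700

Per-day component: 118 × $14,470 = $1,707,460
Base plus per-day: $198,250 + $1,707,460 = $1,905,710
Enhancement: 50% of $1,905,710 = $952,855
Enhanced fine: $1,905,710 + $952,855 = $2,858,565
Minimum $3,593,700: $2,858,565 is below the minimum → $3,593,700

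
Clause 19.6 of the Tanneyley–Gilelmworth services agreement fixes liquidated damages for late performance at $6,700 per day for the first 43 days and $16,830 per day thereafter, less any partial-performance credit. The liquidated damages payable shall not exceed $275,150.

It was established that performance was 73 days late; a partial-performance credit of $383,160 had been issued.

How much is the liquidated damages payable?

$275,150

First 43 days: 43 × $6,700 = $288,100
Remaining days: (73 − 43) × $16,830 = $504,900
Accrued per-day damages: $288,100 + $504,900 = $793,000
Less partial-performance credit: $793,000 − $383,160 = $409,840
Cap at $275,150: $409,840 exceeds the cap → $275,150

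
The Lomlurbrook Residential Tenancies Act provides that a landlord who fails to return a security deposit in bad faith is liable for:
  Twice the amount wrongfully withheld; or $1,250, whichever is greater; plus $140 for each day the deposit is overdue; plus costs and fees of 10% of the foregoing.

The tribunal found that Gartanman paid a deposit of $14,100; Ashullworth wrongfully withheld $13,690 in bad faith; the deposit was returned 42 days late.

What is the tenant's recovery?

Doubled: 2 × $13,690 = $27,380
Minimum $1,250: $27,380 meets the minimum, no increase.
Late-return penalty: 42 × $140 = $5,880
Damages plus late penalty: $27,380 + $5,880 = $33,260
Costs and fees: 10% of $33,260 = $3,326
Total recovery: $33,260 + $3,326 = $36,586

Recovery: $36,586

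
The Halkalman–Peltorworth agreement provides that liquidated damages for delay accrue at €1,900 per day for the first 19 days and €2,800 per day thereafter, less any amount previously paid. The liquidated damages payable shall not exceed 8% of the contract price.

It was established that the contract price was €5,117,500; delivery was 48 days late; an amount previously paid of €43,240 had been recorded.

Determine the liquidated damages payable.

First 19 days: 19 × €1,900 = €36,100
Remaining days: (48 − 19) × €2,800 = €81,200
Accrued per-day damages: €36,100 + €81,200 = €117,300
Less amount previously paid: €117,300 − €43,240 = €74,060
Cap: 8% of €5,117,500 = €409,400
Cap at €409,400: €74,060 is within the cap, no reduction.

€74,060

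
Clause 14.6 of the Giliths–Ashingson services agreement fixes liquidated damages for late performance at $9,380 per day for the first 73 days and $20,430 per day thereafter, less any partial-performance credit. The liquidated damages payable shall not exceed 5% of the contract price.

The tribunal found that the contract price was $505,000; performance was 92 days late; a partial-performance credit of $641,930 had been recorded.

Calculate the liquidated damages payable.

First 73 days: 73 × $9,380 = $684,740
Remaining days: (92 − 73) × $20,430 = $388,170
Accrued per-day damages: $684,740 + $388,170 = $1,072,910
Less partial-performance credit: $1,072,910 − $641,930 = $430,980
Cap: 5% of $505,000 = $25,250
Cap at $25,250: $430,980 exceeds the cap → $25,250

$25,250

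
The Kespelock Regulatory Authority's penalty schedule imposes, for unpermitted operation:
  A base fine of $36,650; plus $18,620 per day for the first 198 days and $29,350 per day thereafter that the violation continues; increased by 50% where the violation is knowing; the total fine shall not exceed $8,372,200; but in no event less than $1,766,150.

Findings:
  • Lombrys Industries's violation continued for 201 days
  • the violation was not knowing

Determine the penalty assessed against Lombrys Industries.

First 198 days: 198 × $18,620 = $3,686,760
Remaining days: (201 − 198) × $29,350 = $88,050
Per-day component: $3,686,760 + $88,050 = $3,774,810
Base plus per-day: $36,650 + $3,774,810 = $3,811,460
The violation was not knowing: no 50% increase.
Cap at $8,372,200: $3,811,460 is within the cap, no reduction.
Minimum $1,766,150: $3,811,460 meets the minimum, no increase.

$3,811,460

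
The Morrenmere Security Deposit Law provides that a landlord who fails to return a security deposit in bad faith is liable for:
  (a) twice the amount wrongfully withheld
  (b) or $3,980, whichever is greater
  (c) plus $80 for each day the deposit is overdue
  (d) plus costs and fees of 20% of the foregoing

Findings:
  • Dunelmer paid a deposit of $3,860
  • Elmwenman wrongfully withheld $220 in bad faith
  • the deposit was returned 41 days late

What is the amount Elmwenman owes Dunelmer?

Doubled: 2 × $220 = $440
Minimum $3,980: $440 is below the minimum → $3,980
Late-return penalty: 41 × $80 = $3,280
Damages plus late penalty: $3,980 + $3,280 = $7,260
Costs and fees: 20% of $7,260 = $1,452
Total recovery: $7,260 + $1,452 = $8,712

$8,712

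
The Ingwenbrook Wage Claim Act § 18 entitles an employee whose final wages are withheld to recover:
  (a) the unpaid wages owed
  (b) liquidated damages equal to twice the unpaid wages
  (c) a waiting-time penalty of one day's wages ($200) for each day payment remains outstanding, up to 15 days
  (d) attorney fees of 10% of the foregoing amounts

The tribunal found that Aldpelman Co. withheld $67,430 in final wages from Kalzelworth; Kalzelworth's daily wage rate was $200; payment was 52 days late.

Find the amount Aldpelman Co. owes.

$225,819

Doubled: 2 × $67,430 = $134,860
Penalty days: min(52, 15) = 15
Waiting-time penalty: 15 × $200 = $3,000
Subtotal: $67,430 + $134,860 + $3,000 = $205,290
Attorney fees: 10% of $205,290 = $20,529
Total award: $205,290 + $20,529 = $225,819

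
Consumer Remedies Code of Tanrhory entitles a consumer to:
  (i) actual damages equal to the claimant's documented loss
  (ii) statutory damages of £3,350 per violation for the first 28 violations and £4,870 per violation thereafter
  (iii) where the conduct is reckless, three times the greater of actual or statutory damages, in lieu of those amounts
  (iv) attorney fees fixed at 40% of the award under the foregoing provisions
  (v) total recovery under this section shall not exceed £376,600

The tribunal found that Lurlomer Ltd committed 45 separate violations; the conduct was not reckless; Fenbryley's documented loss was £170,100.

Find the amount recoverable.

First 28 violations: 28 × £3,350 = £93,800
Remaining violations: (45 − 28) × £4,870 = £82,790
Statutory damages: £93,800 + £82,790 = £176,590
Conduct not reckless: the in-lieu enhancement does not apply.
Actual plus statutory damages: £170,100 + £176,590 = £346,690
Attorney fees: 40% of £346,690 = £138,676
Total before cap: £346,690 + £138,676 = £485,366
Cap at £376,600: £485,366 exceeds the cap → £376,600

£376,600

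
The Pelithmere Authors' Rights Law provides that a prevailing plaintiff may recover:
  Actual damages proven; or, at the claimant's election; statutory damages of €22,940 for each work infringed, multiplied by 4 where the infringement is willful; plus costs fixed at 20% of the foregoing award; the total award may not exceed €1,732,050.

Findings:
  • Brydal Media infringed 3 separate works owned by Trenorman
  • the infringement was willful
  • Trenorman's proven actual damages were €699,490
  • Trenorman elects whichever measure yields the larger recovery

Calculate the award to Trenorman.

Statutory damages: 3 × €22,940 = €68,820
Multiplied by 4: 4 × €68,820 = €275,280
Greater of actual damages (€699,490) or enhanced statutory damages (€275,280): €699,490
Costs: 20% of €699,490 = €139,898
Award plus costs: €699,490 + €139,898 = €839,388
Cap at €1,732,050: €839,388 is within the cap, no reduction.

Award: €839,388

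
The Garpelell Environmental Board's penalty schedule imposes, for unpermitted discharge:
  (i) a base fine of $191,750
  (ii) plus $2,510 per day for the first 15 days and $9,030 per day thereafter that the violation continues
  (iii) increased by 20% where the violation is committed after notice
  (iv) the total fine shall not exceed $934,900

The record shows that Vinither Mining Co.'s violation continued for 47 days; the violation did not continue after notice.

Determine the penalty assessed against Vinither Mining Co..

First 15 days: 15 × $2,510 = $37,650
Remaining days: (47 − 15) × $9,030 = $288,960
Per-day component: $37,650 + $288,960 = $326,610
Base plus per-day: $191,750 + $326,610 = $518,360
The violation did not continue after notice: no 20% increase.
Cap at $934,900: $518,360 is within the cap, no reduction.

$518,360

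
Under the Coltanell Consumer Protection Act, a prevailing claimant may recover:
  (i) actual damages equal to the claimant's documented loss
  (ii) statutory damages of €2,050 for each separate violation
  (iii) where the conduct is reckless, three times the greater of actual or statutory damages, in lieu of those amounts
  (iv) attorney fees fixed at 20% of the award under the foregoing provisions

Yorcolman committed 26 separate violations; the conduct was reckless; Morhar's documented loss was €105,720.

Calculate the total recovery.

€380,592

Statutory damages: 26 × €2,050 = €53,300
Greater of actual damages (€105,720) or statutory damages (€53,300): €105,720
Trebled: 3 × €105,720 = €317,160
Attorney fees: 20% of €317,160 = €63,432
Total recovery: €317,160 + €63,432 = €380,592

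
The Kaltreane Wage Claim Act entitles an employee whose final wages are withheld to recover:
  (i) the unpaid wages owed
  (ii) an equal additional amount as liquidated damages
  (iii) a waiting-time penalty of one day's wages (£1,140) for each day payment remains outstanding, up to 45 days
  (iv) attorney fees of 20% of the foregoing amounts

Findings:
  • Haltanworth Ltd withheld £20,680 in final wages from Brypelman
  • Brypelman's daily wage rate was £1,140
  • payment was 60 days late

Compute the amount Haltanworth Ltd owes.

Total award: £111,192

Liquidated damages (equal amount): £20,680
Penalty days: min(60, 45) = 45
Waiting-time penalty: 45 × £1,140 = £51,300
Subtotal: £20,680 + £20,680 + £51,300 = £92,660
Attorney fees: 20% of £92,660 = £18,532
Total award: £92,660 + £18,532 = £111,192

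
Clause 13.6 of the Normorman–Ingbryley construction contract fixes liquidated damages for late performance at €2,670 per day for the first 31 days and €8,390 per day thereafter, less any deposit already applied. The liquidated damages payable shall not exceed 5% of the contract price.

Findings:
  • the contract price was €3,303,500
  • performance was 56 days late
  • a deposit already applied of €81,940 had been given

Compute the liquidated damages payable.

Liquidated damages: €165,175

First 31 days: 31 × €2,670 = €82,770
Remaining days: (56 − 31) × €8,390 = €209,750
Accrued per-day damages: €82,770 + €209,750 = €292,520
Less deposit already applied: €292,520 − €81,940 = €210,580
Cap: 5% of €3,303,500 = €165,175
Cap at €165,175: €210,580 exceeds the cap → €165,175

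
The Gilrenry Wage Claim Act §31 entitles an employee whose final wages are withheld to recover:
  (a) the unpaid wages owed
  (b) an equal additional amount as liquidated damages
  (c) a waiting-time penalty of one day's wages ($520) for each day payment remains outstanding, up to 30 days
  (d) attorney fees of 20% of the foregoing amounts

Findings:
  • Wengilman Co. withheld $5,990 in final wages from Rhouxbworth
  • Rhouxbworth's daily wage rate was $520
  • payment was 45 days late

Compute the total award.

$33,096

Liquidated damages (equal amount): $5,990
Penalty days: min(45, 30) = 30
Waiting-time penalty: 30 × $520 = $15,600
Subtotal: $5,990 + $5,990 + $15,600 = $27,580
Attorney fees: 20% of $27,580 = $5,516
Total award: $27,580 + $5,516 = $33,096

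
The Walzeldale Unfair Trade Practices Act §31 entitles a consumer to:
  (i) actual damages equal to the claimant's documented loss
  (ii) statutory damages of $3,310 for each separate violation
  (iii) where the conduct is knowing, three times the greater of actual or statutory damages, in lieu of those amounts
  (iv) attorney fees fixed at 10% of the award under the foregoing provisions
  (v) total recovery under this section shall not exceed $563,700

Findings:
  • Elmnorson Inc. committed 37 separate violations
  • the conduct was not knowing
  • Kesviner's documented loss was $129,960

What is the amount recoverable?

Total recovery: $277,673

Statutory damages: 37 × $3,310 = $122,470
Conduct not knowing: the in-lieu enhancement does not apply.
Actual plus statutory damages: $129,960 + $122,470 = $252,430
Attorney fees: 10% of $252,430 = $25,243
Total before cap: $252,430 + $25,243 = $277,673
Cap at $563,700: $277,673 is within the cap, no reduction.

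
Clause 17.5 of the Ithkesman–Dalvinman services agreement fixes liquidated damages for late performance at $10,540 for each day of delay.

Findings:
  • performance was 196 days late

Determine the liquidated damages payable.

Per-day damages: 196 × $10,540 = $2,065,840

$2,065,840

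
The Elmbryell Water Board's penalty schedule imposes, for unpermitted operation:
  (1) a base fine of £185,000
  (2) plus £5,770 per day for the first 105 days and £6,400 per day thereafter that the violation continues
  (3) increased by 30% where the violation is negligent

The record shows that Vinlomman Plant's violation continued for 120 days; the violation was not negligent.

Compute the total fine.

First 105 days: 105 × £5,770 = £605,850
Remaining days: (120 − 105) × £6,400 = £96,000
Per-day component: £605,850 + £96,000 = £701,850
Base plus per-day: £185,000 + £701,850 = £886,850
The violation was not negligent: no 30% increase.

£886,850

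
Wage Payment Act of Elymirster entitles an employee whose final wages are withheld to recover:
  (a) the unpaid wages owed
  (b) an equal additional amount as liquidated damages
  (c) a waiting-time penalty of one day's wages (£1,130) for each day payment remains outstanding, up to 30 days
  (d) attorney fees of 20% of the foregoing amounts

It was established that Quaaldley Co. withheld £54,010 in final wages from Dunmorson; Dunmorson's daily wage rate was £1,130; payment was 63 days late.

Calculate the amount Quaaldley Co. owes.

£170,304

Liquidated damages (equal amount): £54,010
Penalty days: min(63, 30) = 30
Waiting-time penalty: 30 × £1,130 = £33,900
Subtotal: £54,010 + £54,010 + £33,900 = £141,920
Attorney fees: 20% of £141,920 = £28,384
Total award: £141,920 + £28,384 = £170,304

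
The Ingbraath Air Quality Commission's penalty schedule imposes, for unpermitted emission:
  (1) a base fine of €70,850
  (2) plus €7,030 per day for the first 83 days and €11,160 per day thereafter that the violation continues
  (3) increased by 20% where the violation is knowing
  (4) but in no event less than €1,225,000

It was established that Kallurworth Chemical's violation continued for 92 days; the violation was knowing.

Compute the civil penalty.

€1,225,000

First 83 days: 83 × €7,030 = €583,490
Remaining days: (92 − 83) × €11,160 = €100,440
Per-day component: €583,490 + €100,440 = €683,930
Base plus per-day: €70,850 + €683,930 = €754,780
Enhancement: 20% of €754,780 = €150,956
Enhanced fine: €754,780 + €150,956 = €905,736
Minimum €1,225,000: €905,736 is below the minimum → €1,225,000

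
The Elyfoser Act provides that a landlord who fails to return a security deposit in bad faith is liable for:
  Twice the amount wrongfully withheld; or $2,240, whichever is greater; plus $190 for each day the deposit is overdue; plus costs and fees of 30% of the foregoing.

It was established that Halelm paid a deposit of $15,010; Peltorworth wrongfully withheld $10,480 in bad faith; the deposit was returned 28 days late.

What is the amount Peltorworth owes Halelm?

Doubled: 2 × $10,480 = $20,960
Minimum $2,240: $20,960 meets the minimum, no increase.
Late-return penalty: 28 × $190 = $5,320
Damages plus late penalty: $20,960 + $5,320 = $26,280
Costs and fees: 30% of $26,280 = $7,884
Total recovery: $26,280 + $7,884 = $34,164

$34,164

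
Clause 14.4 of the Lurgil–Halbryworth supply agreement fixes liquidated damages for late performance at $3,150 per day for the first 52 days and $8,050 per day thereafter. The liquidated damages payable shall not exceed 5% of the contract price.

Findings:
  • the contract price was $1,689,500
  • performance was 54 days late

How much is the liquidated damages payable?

First 52 days: 52 × $3,150 = $163,800
Remaining days: (54 − 52) × $8,050 = $16,100
Accrued per-day damages: $163,800 + $16,100 = $179,900
Cap: 5% of $1,689,500 = $84,475
Cap at $84,475: $179,900 exceeds the cap → $84,475

$84,475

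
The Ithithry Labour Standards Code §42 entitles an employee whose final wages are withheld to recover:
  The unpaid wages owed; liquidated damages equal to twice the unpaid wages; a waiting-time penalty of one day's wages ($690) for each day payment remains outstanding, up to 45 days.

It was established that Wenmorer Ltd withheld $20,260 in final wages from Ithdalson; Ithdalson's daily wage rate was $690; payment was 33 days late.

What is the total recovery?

Doubled: 2 × $20,260 = $40,520
Penalty days: min(33, 45) = 33
Waiting-time penalty: 33 × $690 = $22,770
Total award: $20,260 + $40,520 + $22,770 = $83,550

$83,550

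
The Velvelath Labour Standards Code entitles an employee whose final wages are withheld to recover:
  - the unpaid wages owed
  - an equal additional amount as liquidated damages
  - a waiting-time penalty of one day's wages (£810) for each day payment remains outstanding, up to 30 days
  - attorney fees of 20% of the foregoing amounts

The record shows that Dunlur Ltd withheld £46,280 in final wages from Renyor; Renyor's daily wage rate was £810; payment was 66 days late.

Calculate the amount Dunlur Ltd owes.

Liquidated damages (equal amount): £46,280
Penalty days: min(66, 30) = 30
Waiting-time penalty: 30 × £810 = £24,300
Subtotal: £46,280 + £46,280 + £24,300 = £116,860
Attorney fees: 20% of £116,860 = £23,372
Total award: £116,860 + £23,372 = £140,232

£140,232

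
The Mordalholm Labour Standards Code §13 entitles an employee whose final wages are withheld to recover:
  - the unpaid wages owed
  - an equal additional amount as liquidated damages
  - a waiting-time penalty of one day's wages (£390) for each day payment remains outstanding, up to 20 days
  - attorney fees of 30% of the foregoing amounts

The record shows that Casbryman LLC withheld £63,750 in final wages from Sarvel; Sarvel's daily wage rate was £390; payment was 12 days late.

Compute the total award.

Total award: £171,834

Liquidated damages (equal amount): £63,750
Penalty days: min(12, 20) = 12
Waiting-time penalty: 12 × £390 = £4,680
Subtotal: £63,750 + £63,750 + £4,680 = £132,180
Attorney fees: 30% of £132,180 = £39,654
Total award: £132,180 + £39,654 = £171,834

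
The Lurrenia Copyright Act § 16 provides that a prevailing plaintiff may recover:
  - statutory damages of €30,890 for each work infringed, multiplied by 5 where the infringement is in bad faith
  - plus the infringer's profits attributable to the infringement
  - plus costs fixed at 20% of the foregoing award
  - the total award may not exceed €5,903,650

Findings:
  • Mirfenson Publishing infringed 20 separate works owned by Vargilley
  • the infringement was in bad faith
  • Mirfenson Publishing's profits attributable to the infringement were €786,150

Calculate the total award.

Statutory damages: 20 × €30,890 = €617,800
Multiplied by 5: 5 × €617,800 = €3,089,000
Combined award: €3,089,000 + €786,150 = €3,875,150
Costs: 20% of €3,875,150 = €775,030
Award plus costs: €3,875,150 + €775,030 = €4,650,180
Cap at €5,903,650: €4,650,180 is within the cap, no reduction.

Award: €4,650,180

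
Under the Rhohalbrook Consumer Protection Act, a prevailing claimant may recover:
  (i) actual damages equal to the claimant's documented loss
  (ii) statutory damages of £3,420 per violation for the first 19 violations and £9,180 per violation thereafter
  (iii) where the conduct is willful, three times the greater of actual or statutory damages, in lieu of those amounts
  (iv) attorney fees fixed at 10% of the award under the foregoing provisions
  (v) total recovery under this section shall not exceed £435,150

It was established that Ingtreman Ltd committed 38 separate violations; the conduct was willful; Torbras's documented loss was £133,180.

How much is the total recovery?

£435,150

First 19 violations: 19 × £3,420 = £64,980
Remaining violations: (38 − 19) × £9,180 = £174,420
Statutory damages: £64,980 + £174,420 = £239,400
Greater of actual damages (£133,180) or statutory damages (£239,400): £239,400
Trebled: 3 × £239,400 = £718,200
Attorney fees: 10% of £718,200 = £71,820
Total before cap: £718,200 + £71,820 = £790,020
Cap at £435,150: £790,020 exceeds the cap → £435,150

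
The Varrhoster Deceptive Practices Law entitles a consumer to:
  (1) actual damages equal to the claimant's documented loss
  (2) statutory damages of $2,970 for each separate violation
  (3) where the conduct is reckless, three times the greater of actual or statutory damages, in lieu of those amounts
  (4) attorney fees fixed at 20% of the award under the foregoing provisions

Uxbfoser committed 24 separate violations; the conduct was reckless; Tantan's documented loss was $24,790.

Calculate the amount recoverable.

Total recovery: $256,608

Statutory damages: 24 × $2,970 = $71,280
Greater of actual damages ($24,790) or statutory damages ($71,280): $71,280
Trebled: 3 × $71,280 = $213,840
Attorney fees: 20% of $213,840 = $42,768
Total recovery: $213,840 + $42,768 = $256,608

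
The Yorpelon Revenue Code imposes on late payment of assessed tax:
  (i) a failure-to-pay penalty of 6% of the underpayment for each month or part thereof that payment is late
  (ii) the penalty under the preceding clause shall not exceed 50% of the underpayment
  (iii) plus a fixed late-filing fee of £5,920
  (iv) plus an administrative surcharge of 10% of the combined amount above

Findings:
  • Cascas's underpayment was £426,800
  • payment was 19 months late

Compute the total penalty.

Accrued rate: 6% × 19 = 114%, capped at 50% → 50%
Failure-to-pay penalty: 50% of £426,800 = £213,400
Penalty before surcharge: £213,400 + £5,920 = £219,320
Administrative surcharge: 10% of £219,320 = £21,932
Total penalty: £219,320 + £21,932 = £241,252

£241,252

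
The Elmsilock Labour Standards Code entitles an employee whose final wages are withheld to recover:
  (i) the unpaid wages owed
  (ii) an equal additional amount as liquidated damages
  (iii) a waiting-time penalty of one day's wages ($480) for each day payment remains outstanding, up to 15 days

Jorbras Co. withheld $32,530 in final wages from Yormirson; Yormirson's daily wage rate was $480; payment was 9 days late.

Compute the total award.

Liquidated damages (equal amount): $32,530
Penalty days: min(9, 15) = 9
Waiting-time penalty: 9 × $480 = $4,320
Total award: $32,530 + $32,530 + $4,320 = $69,380

$69,380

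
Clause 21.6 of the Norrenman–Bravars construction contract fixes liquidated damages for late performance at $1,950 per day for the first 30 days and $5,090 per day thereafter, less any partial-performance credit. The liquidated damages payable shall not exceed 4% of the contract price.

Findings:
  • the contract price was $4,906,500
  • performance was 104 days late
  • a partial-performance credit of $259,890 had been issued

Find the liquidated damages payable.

First 30 days: 30 × $1,950 = $58,500
Remaining days: (104 − 30) × $5,090 = $376,660
Accrued per-day damages: $58,500 + $376,660 = $435,160
Less partial-performance credit: $435,160 − $259,890 = $175,270
Cap: 4% of $4,906,500 = $196,260
Cap at $196,260: $175,270 is within the cap, no reduction.

$175,270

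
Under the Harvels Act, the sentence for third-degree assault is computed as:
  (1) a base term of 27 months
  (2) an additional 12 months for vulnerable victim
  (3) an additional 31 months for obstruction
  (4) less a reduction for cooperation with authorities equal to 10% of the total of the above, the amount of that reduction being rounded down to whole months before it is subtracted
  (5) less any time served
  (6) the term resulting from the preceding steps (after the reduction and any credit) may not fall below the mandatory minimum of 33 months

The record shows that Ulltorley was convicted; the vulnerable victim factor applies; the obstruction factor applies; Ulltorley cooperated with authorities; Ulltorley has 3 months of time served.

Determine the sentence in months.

Vulnerable victim enhancement: +12 months
Obstruction enhancement: +31 months
Adjusted term: 27 months + 12 months + 31 months = 70 months
Cooperation with authorities reduction: 10% of 70 months = 7 months (rounded down)
After reduction: 70 − 7 = 63 months
Less time served: 63 months − 3 months = 60 months
Minimum 33 months: 60 months meets the minimum, no increase.

60 months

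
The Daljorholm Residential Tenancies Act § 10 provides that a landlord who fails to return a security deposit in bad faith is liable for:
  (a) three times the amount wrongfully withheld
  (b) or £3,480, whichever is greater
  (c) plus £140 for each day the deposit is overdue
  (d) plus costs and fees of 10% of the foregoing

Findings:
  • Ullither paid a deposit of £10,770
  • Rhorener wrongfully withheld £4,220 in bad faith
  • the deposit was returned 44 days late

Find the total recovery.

£20,702

Trebled: 3 × £4,220 = £12,660
Minimum £3,480: £12,660 meets the minimum, no increase.
Late-return penalty: 44 × £140 = £6,160
Damages plus late penalty: £12,660 + £6,160 = £18,820
Costs and fees: 10% of £18,820 = £1,882
Total recovery: £18,820 + £1,882 = £20,702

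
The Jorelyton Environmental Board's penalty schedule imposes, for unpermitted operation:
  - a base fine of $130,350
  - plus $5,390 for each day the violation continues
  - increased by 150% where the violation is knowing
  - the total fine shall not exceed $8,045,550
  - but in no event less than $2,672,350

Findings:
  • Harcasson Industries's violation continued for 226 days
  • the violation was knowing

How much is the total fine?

$3,371,225

Per-day component: 226 × $5,390 = $1,218,140
Base plus per-day: $130,350 + $1,218,140 = $1,348,490
Enhancement: 150% of $1,348,490 = $2,022,735
Enhanced fine: $1,348,490 + $2,022,735 = $3,371,225
Cap at $8,045,550: $3,371,225 is within the cap, no reduction.
Minimum $2,672,350: $3,371,225 meets the minimum, no increase.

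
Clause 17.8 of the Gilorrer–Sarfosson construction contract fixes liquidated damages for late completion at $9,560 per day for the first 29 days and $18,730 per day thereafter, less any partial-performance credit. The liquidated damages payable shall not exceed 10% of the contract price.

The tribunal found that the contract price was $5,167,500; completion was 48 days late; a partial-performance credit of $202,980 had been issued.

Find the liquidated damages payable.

First 29 days: 29 × $9,560 = $277,240
Remaining days: (48 − 29) × $18,730 = $355,870
Accrued per-day damages: $277,240 + $355,870 = $633,110
Less partial-performance credit: $633,110 − $202,980 = $430,130
Cap: 10% of $5,167,500 = $516,750
Cap at $516,750: $430,130 is within the cap, no reduction.

$430,130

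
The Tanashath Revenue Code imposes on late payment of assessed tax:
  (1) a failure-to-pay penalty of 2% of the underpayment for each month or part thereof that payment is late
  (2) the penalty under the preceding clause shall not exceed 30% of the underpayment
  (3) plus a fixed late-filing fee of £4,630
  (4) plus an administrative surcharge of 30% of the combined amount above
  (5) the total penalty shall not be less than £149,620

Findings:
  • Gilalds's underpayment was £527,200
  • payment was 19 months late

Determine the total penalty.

£211,627

Accrued rate: 2% × 19 = 38%, capped at 30% → 30%
Failure-to-pay penalty: 30% of £527,200 = £158,160
Penalty before surcharge: £158,160 + £4,630 = £162,790
Administrative surcharge: 30% of £162,790 = £48,837
Total penalty: £162,790 + £48,837 = £211,627
Minimum £149,620: £211,627 meets the minimum, no increase.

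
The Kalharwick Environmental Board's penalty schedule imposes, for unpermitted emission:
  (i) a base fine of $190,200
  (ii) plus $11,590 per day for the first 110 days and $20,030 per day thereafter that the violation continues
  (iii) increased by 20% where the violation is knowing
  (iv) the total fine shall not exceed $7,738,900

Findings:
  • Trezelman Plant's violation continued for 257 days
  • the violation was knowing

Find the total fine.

$5,291,412

First 110 days: 110 × $11,590 = $1,274,900
Remaining days: (257 − 110) × $20,030 = $2,944,410
Per-day component: $1,274,900 + $2,944,410 = $4,219,310
Base plus per-day: $190,200 + $4,219,310 = $4,409,510
Enhancement: 20% of $4,409,510 = $881,902
Enhanced fine: $4,409,510 + $881,902 = $5,291,412
Cap at $7,738,900: $5,291,412 is within the cap, no reduction.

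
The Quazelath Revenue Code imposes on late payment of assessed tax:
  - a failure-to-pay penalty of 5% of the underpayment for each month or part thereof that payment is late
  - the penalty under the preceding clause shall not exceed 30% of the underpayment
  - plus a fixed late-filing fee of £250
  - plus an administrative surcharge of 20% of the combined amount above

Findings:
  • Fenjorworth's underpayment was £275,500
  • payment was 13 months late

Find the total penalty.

£99,480

Accrued rate: 5% × 13 = 65%, capped at 30% → 30%
Failure-to-pay penalty: 30% of £275,500 = £82,650
Penalty before surcharge: £82,650 + £250 = £82,900
Administrative surcharge: 20% of £82,900 = £16,580
Total penalty: £82,900 + £16,580 = £99,480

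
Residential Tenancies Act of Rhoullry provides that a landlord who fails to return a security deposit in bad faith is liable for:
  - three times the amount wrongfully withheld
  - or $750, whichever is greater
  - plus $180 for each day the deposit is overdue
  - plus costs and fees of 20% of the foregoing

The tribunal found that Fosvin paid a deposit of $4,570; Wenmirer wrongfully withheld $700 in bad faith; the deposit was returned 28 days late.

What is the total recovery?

Trebled: 3 × $700 = $2,100
Minimum $750: $2,100 meets the minimum, no increase.
Late-return penalty: 28 × $180 = $5,040
Damages plus late penalty: $2,100 + $5,040 = $7,140
Costs and fees: 20% of $7,140 = $1,428
Total recovery: $7,140 + $1,428 = $8,568

Recovery: $8,568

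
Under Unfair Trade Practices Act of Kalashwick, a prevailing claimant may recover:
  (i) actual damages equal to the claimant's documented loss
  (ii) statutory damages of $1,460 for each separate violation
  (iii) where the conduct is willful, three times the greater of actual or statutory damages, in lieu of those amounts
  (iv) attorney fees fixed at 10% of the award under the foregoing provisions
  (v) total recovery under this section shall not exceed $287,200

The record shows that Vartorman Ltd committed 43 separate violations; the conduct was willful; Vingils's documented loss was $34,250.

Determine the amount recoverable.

Statutory damages: 43 × $1,460 = $62,780
Greater of actual damages ($34,250) or statutory damages ($62,780): $62,780
Trebled: 3 × $62,780 = $188,340
Attorney fees: 10% of $188,340 = $18,834
Total before cap: $188,340 + $18,834 = $207,174
Cap at $287,200: $207,174 is within the cap, no reduction.

$207,174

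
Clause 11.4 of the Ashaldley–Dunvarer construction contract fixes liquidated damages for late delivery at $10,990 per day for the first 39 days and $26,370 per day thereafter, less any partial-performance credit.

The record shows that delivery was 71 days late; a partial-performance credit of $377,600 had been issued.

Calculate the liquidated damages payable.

$894,850

First 39 days: 39 × $10,990 = $428,610
Remaining days: (71 − 39) × $26,370 = $843,840
Accrued per-day damages: $428,610 + $843,840 = $1,272,450
Less partial-performance credit: $1,272,450 − $377,600 = $894,850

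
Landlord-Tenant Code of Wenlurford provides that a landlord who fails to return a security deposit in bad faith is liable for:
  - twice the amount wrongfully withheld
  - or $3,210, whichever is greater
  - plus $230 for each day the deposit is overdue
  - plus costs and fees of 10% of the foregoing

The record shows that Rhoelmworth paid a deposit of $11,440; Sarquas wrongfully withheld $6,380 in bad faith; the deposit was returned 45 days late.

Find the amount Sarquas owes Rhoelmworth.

$25,421

Doubled: 2 × $6,380 = $12,760
Minimum $3,210: $12,760 meets the minimum, no increase.
Late-return penalty: 45 × $230 = $10,350
Damages plus late penalty: $12,760 + $10,350 = $23,110
Costs and fees: 10% of $23,110 = $2,311
Total recovery: $23,110 + $2,311 = $25,421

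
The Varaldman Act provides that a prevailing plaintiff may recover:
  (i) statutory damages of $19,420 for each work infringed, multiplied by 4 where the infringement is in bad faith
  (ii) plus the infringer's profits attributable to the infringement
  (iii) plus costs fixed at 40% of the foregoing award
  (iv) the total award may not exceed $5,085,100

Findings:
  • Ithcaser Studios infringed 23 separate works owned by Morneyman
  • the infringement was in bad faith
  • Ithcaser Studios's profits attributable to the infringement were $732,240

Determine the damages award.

Statutory damages: 23 × $19,420 = $446,660
Multiplied by 4: 4 × $446,660 = $1,786,640
Combined award: $1,786,640 + $732,240 = $2,518,880
Costs: 40% of $2,518,880 = $1,007,552
Award plus costs: $2,518,880 + $1,007,552 = $3,526,432
Cap at $5,085,100: $3,526,432 is within the cap, no reduction.

$3,526,432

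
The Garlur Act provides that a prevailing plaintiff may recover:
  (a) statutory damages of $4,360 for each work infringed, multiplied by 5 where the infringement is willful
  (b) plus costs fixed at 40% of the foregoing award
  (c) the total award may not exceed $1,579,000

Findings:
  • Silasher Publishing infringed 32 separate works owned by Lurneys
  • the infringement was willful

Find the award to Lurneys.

$976,640

Statutory damages: 32 × $4,360 = $139,520
Multiplied by 5: 5 × $139,520 = $697,600
Costs: 40% of $697,600 = $279,040
Award plus costs: $697,600 + $279,040 = $976,640
Cap at $1,579,000: $976,640 is within the cap, no reduction.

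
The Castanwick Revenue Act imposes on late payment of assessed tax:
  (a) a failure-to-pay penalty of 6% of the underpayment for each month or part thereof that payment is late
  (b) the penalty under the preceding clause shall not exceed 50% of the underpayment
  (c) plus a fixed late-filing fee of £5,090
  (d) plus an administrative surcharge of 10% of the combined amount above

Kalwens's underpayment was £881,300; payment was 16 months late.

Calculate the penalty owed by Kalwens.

Accrued rate: 6% × 16 = 96%, capped at 50% → 50%
Failure-to-pay penalty: 50% of £881,300 = £440,650
Penalty before surcharge: £440,650 + £5,090 = £445,740
Administrative surcharge: 10% of £445,740 = £44,574
Total penalty: £445,740 + £44,574 = £490,314

£490,314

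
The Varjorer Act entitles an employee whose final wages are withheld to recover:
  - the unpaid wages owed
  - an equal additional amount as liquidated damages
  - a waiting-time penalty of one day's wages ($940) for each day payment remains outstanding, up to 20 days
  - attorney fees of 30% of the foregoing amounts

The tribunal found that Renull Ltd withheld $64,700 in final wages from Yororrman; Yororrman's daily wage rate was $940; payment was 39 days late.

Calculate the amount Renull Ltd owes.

$192,660

Liquidated damages (equal amount): $64,700
Penalty days: min(39, 20) = 20
Waiting-time penalty: 20 × $940 = $18,800
Subtotal: $64,700 + $64,700 + $18,800 = $148,200
Attorney fees: 30% of $148,200 = $44,460
Total award: $148,200 + $44,460 = $192,660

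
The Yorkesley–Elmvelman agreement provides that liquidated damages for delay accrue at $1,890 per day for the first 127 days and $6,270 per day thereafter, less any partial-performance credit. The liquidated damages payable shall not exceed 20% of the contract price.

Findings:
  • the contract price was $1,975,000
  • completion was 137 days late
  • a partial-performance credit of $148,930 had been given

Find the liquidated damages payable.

$153,800

First 127 days: 127 × $1,890 = $240,030
Remaining days: (137 − 127) × $6,270 = $62,700
Accrued per-day damages: $240,030 + $62,700 = $302,730
Less partial-performance credit: $302,730 − $148,930 = $153,800
Cap: 20% of $1,975,000 = $395,000
Cap at $395,000: $153,800 is within the cap, no reduction.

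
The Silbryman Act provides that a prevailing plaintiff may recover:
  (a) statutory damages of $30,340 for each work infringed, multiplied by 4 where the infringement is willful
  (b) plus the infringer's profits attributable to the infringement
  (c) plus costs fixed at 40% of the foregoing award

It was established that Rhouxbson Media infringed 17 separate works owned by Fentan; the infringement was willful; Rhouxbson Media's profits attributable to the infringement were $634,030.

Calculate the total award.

Statutory damages: 17 × $30,340 = $515,780
Multiplied by 4: 4 × $515,780 = $2,063,120
Combined award: $2,063,120 + $634,030 = $2,697,150
Costs: 40% of $2,697,150 = $1,078,860
Award plus costs: $2,697,150 + $1,078,860 = $3,776,010

$3,776,010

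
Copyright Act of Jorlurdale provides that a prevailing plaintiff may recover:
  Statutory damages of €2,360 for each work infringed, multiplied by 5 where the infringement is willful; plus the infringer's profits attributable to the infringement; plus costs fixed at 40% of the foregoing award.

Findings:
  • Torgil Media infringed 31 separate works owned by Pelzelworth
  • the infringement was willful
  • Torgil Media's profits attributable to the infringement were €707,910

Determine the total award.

Award: €1,503,194

Statutory damages: 31 × €2,360 = €73,160
Multiplied by 5: 5 × €73,160 = €365,800
Combined award: €365,800 + €707,910 = €1,073,710
Costs: 40% of €1,073,710 = €429,484
Award plus costs: €1,073,710 + €429,484 = €1,503,194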